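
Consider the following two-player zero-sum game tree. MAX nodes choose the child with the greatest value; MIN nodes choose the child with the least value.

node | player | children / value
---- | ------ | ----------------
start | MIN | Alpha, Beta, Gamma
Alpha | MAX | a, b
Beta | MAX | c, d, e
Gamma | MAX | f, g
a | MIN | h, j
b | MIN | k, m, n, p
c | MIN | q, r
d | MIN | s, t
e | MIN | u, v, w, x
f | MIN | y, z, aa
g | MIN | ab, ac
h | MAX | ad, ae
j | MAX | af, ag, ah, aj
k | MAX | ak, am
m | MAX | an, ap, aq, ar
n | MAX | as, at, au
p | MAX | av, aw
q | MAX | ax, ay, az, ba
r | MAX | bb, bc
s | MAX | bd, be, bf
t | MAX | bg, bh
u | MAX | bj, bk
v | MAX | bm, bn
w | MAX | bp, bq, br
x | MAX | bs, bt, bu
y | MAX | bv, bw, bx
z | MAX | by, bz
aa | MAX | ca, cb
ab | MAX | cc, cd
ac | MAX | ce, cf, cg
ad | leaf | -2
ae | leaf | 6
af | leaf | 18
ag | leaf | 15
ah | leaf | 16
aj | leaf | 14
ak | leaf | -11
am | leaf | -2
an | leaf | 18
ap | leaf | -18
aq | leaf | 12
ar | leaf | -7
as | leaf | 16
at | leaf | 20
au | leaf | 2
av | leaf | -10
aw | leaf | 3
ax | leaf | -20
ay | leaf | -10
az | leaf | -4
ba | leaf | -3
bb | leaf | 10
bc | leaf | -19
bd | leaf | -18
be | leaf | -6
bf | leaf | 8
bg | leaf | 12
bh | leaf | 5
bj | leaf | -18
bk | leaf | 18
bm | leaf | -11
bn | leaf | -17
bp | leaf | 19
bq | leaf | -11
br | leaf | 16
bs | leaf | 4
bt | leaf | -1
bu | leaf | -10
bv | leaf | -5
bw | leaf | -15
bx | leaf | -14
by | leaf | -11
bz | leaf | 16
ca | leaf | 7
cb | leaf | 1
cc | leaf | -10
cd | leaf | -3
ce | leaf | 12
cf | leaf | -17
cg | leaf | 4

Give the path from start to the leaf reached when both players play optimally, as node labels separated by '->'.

h (MAX): max(-2, 6) = 6
j (MAX): max(18, 15, 16, 14) = 18
a (MIN): min(6, 18) = 6
k (MAX): max(-11, -2) = -2
m (MAX): max(18, -18, 12, -7) = 18
n (MAX): max(16, 20, 2) = 20
p (MAX): max(-10, 3) = 3
b (MIN): min(-2, 18, 20, 3) = -2
Alpha (MAX): max(6, -2) = 6
q (MAX): max(-20, -10, -4, -3) = -3
r (MAX): max(10, -19) = 10
c (MIN): min(-3, 10) = -3
s (MAX): max(-18, -6, 8) = 8
t (MAX): max(12, 5) = 12
d (MIN): min(8, 12) = 8
u (MAX): max(-18, 18) = 18
v (MAX): max(-11, -17) = -11
w (MAX): max(19, -11, 16) = 19
x (MAX): max(4, -1, -10) = 4
e (MIN): min(18, -11, 19, 4) = -11
Beta (MAX): max(-3, 8, -11) = 8
y (MAX): max(-5, -15, -14) = -5
z (MAX): max(-11, 16) = 16
aa (MAX): max(7, 1) = 7
f (MIN): min(-5, 16, 7) = -5
ab (MAX): max(-10, -3) = -3
ac (MAX): max(12, -17, 4) = 12
g (MIN): min(-3, 12) = -3
Gamma (MAX): max(-5, -3) = -3
start (MIN): min(6, 8, -3) = -3
At start, MIN picks Gamma (lowest: -3).
At Gamma, MAX picks g (highest: -3).
At g, MIN picks ab (lowest: -3).
At ab, MAX picks cd (highest: -3).
Terminal value -3.

start -> Gamma -> g -> ab -> cd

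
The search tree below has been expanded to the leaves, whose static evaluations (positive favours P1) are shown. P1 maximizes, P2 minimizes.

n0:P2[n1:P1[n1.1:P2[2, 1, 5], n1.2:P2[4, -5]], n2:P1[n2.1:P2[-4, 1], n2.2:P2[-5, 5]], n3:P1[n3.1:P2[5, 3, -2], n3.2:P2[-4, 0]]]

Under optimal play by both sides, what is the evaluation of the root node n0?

n1.1 (P2): min(2, 1, 5) = 1
n1.2 (P2): min(4, -5) = -5
n1 (P1): max(1, -5) = 1
n2.1 (P2): min(-4, 1) = -4
n2.2 (P2): min(-5, 5) = -5
n2 (P1): max(-4, -5) = -4
n3.1 (P2): min(5, 3, -2) = -2
n3.2 (P2): min(-4, 0) = -4
n3 (P1): max(-2, -4) = -2
n0 (P2): min(1, -4, -2) = -4

-4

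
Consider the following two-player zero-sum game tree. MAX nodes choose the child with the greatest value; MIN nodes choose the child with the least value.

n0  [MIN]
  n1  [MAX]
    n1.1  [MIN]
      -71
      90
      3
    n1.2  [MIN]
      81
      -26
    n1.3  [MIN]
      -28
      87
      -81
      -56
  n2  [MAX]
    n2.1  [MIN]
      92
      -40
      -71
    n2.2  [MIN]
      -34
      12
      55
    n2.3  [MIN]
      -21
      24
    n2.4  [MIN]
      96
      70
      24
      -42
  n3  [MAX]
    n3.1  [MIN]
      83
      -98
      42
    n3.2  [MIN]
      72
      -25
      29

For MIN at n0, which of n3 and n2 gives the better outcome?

n3.1 (MIN): min(83, -98, 42) = -98
n3.2 (MIN): min(72, -25, 29) = -25
n3 (MAX): max(-98, -25) = -25
n2.1 (MIN): min(92, -40, -71) = -71
n2.2 (MIN): min(-34, 12, 55) = -34
n2.3 (MIN): min(-21, 24) = -21
n2.4 (MIN): min(96, 70, 24, -42) = -42
n2 (MAX): max(-71, -34, -21, -42) = -21
MIN prefers the lower value; n3=-25, n2=-21. n3 is better since -25 < -21.

n3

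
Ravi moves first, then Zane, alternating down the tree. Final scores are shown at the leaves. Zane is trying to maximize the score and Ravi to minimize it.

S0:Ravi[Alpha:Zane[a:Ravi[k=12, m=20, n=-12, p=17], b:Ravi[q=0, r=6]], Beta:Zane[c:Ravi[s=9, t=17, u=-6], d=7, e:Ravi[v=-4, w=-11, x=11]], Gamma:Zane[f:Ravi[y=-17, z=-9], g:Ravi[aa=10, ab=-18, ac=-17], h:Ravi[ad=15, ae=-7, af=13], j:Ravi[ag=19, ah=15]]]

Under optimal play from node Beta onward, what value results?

7

c (Ravi): min(9, 17, -6) = -6
e (Ravi): min(-4, -11, 11) = -11
Beta (Zane): max(-6, 7, -11) = 7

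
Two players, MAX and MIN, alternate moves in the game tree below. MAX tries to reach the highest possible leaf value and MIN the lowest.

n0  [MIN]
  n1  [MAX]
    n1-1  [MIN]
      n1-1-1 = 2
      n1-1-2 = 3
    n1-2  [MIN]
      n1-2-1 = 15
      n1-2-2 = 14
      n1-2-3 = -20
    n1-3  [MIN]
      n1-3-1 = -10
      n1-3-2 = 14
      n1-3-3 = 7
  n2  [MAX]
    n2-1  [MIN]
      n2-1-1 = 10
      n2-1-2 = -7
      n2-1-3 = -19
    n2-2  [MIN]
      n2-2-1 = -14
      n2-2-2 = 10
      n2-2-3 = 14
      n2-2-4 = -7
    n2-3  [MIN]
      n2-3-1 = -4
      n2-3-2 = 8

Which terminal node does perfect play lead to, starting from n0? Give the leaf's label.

n2-3-1

n1-1 (MIN): min(2, 3) = 2
n1-2 (MIN): min(15, 14, -20) = -20
n1-3 (MIN): min(-10, 14, 7) = -10
n1 (MAX): max(2, -20, -10) = 2
n2-1 (MIN): min(10, -7, -19) = -19
n2-2 (MIN): min(-14, 10, 14, -7) = -14
n2-3 (MIN): min(-4, 8) = -4
n2 (MAX): max(-19, -14, -4) = -4
n0 (MIN): min(2, -4) = -4
At n0, MIN picks n2 (lowest: -4).
At n2, MAX picks n2-3 (highest: -4).
At n2-3, MIN picks n2-3-1 (lowest: -4).
Terminal value -4.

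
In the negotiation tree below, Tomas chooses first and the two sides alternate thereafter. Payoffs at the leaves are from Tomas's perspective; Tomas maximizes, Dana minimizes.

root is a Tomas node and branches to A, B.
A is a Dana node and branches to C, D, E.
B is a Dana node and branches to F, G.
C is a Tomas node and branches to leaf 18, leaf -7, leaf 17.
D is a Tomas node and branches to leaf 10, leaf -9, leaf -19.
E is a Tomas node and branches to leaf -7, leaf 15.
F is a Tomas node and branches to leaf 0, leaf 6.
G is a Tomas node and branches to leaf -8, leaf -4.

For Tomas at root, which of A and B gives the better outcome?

A

C (Tomas): max(18, -7, 17) = 18
D (Tomas): max(10, -9, -19) = 10
E (Tomas): max(-7, 15) = 15
A (Dana): min(18, 10, 15) = 10
F (Tomas): max(0, 6) = 6
G (Tomas): max(-8, -4) = -4
B (Dana): min(6, -4) = -4
Tomas prefers the higher value; A=10, B=-4. A is better since 10 > -4.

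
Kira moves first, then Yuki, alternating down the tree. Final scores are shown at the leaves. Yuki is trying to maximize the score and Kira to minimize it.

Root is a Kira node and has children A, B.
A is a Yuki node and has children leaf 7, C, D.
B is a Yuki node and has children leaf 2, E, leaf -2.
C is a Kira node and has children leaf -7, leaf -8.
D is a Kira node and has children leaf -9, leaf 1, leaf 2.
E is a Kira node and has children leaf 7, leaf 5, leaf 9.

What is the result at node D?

D (Kira): min(-9, 1, 2) = -9

-9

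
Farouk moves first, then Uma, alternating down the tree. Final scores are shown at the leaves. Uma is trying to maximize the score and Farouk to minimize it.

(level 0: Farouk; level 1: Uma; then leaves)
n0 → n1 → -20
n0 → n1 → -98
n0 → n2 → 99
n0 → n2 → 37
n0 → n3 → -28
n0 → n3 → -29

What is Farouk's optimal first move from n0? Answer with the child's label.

n3

n1 (Uma): max(-20, -98) = -20
n2 (Uma): max(99, 37) = 99
n3 (Uma): max(-28, -29) = -28
n0 (Farouk): min(-20, 99, -28) = -28
Farouk at n0 wants the lowest of {n1=-20, n2=99, n3=-28}, so chooses n3.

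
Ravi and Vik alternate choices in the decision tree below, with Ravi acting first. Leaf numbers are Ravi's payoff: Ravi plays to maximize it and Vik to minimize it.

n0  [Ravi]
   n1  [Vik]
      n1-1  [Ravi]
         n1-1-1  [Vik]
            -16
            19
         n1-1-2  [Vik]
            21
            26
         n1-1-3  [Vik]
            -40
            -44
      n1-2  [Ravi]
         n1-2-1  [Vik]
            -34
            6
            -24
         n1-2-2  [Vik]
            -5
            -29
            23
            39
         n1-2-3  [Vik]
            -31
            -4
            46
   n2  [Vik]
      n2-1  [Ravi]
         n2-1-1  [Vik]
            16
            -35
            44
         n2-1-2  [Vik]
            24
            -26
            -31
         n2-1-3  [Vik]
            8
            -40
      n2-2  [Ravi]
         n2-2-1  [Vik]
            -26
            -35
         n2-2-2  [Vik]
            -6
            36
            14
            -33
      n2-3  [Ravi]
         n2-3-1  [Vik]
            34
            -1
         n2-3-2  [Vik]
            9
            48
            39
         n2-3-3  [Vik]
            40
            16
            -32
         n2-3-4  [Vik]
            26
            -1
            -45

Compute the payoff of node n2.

-33

n2-1-1 (Vik): min(16, -35, 44) = -35
n2-1-2 (Vik): min(24, -26, -31) = -31
n2-1-3 (Vik): min(8, -40) = -40
n2-1 (Ravi): max(-35, -31, -40) = -31
n2-2-1 (Vik): min(-26, -35) = -35
n2-2-2 (Vik): min(-6, 36, 14, -33) = -33
n2-2 (Ravi): max(-35, -33) = -33
n2-3-1 (Vik): min(34, -1) = -1
n2-3-2 (Vik): min(9, 48, 39) = 9
n2-3-3 (Vik): min(40, 16, -32) = -32
n2-3-4 (Vik): min(26, -1, -45) = -45
n2-3 (Ravi): max(-1, 9, -32, -45) = 9
n2 (Vik): min(-31, -33, 9) = -33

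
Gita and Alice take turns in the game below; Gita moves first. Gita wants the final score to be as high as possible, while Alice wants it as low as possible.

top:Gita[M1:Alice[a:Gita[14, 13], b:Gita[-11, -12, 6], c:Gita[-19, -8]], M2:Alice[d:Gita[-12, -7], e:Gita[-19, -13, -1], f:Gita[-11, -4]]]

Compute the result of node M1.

-8

a (Gita): max(14, 13) = 14
b (Gita): max(-11, -12, 6) = 6
c (Gita): max(-19, -8) = -8
M1 (Alice): min(14, 6, -8) = -8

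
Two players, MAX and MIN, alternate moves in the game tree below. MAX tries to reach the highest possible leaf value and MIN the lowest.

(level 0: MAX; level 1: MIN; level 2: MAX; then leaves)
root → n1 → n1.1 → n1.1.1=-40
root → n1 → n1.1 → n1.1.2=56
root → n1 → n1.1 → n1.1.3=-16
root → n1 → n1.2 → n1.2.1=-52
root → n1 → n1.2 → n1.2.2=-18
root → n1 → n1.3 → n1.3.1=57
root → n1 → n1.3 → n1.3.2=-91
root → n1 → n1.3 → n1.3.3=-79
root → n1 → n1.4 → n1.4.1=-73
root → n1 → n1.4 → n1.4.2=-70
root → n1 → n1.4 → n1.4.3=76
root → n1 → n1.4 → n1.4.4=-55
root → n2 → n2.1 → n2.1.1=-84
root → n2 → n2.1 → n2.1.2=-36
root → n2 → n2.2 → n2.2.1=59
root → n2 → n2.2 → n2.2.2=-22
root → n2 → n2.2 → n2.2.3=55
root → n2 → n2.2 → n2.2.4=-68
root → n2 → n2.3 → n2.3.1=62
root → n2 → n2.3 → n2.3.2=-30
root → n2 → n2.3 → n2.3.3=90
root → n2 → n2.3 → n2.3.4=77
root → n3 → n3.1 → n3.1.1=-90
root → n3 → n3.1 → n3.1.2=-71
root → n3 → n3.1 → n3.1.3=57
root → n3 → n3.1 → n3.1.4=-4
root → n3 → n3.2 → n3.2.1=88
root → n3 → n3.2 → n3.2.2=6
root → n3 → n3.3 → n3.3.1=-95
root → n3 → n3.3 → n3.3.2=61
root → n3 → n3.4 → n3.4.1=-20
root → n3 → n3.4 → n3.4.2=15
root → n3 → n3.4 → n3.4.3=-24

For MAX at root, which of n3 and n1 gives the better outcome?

n3

n3.1 (MAX): max(-90, -71, 57, -4) = 57
n3.2 (MAX): max(88, 6) = 88
n3.3 (MAX): max(-95, 61) = 61
n3.4 (MAX): max(-20, 15, -24) = 15
n3 (MIN): min(57, 88, 61, 15) = 15
n1.1 (MAX): max(-40, 56, -16) = 56
n1.2 (MAX): max(-52, -18) = -18
n1.3 (MAX): max(57, -91, -79) = 57
n1.4 (MAX): max(-73, -70, 76, -55) = 76
n1 (MIN): min(56, -18, 57, 76) = -18
MAX prefers the higher value; n3=15, n1=-18. n3 is better since 15 > -18.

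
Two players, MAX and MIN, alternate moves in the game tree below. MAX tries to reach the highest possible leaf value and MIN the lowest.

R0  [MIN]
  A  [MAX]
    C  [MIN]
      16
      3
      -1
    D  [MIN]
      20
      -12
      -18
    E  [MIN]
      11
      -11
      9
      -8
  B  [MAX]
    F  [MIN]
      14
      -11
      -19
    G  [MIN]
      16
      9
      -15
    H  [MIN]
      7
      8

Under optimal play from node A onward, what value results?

-1

C (MIN): min(16, 3, -1) = -1
D (MIN): min(20, -12, -18) = -18
E (MIN): min(11, -11, 9, -8) = -11
A (MAX): max(-1, -18, -11) = -1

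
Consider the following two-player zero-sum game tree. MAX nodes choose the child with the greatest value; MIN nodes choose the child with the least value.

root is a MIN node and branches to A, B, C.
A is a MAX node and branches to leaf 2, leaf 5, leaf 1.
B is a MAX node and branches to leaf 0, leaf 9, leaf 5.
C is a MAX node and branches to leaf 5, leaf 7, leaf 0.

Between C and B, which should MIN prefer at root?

C

C (MAX): max(5, 7, 0) = 7
B (MAX): max(0, 9, 5) = 9
MIN prefers the lower value; C=7, B=9. C is better since 7 < 9.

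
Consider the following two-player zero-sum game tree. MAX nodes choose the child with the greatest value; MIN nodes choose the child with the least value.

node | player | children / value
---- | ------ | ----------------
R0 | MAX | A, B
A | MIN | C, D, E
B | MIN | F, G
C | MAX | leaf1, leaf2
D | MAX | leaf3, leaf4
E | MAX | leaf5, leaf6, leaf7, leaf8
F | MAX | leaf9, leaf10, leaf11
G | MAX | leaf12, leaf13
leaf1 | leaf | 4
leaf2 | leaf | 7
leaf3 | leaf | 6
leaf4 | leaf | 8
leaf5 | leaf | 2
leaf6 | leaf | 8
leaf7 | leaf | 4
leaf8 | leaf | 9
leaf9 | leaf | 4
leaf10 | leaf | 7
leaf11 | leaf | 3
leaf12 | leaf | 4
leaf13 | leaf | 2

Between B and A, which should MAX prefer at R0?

F (MAX): max(4, 7, 3) = 7
G (MAX): max(4, 2) = 4
B (MIN): min(7, 4) = 4
C (MAX): max(4, 7) = 7
D (MAX): max(6, 8) = 8
E (MAX): max(2, 8, 4, 9) = 9
A (MIN): min(7, 8, 9) = 7
MAX prefers the higher value; B=4, A=7. A is better since 7 > 4.

A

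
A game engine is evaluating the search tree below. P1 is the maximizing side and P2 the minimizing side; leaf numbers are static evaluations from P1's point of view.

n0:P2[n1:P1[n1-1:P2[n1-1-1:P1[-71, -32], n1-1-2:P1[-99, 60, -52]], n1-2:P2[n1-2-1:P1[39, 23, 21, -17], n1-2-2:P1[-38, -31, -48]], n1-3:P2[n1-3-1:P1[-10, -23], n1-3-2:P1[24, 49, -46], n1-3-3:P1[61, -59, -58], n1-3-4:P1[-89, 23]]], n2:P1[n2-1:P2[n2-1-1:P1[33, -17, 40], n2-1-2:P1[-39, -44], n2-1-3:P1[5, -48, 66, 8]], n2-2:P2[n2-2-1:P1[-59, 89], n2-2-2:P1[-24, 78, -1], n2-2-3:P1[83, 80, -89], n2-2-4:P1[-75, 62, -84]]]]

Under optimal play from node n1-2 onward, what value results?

-31

n1-2-1 (P1): max(39, 23, 21, -17) = 39
n1-2-2 (P1): max(-38, -31, -48) = -31
n1-2 (P2): min(39, -31) = -31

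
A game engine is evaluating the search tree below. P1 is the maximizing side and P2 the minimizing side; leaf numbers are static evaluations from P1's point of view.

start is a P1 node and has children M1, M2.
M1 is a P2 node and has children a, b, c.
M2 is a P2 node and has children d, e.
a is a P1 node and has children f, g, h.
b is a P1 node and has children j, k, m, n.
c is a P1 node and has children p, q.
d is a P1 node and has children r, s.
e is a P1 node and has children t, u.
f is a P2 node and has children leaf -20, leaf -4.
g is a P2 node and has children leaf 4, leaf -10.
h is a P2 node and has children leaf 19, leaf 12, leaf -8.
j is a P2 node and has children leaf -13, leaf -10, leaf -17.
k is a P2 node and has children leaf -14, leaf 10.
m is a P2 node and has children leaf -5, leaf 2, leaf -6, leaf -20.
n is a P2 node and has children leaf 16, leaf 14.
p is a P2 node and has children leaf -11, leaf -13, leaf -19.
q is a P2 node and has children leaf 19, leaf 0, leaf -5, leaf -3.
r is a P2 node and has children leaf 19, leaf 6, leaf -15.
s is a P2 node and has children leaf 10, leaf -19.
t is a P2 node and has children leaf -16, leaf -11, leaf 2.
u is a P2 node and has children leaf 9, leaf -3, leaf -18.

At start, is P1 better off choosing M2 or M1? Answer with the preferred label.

r (P2): min(19, 6, -15) = -15
s (P2): min(10, -19) = -19
d (P1): max(-15, -19) = -15
t (P2): min(-16, -11, 2) = -16
u (P2): min(9, -3, -18) = -18
e (P1): max(-16, -18) = -16
M2 (P2): min(-15, -16) = -16
f (P2): min(-20, -4) = -20
g (P2): min(4, -10) = -10
h (P2): min(19, 12, -8) = -8
a (P1): max(-20, -10, -8) = -8
j (P2): min(-13, -10, -17) = -17
k (P2): min(-14, 10) = -14
m (P2): min(-5, 2, -6, -20) = -20
n (P2): min(16, 14) = 14
b (P1): max(-17, -14, -20, 14) = 14
p (P2): min(-11, -13, -19) = -19
q (P2): min(19, 0, -5, -3) = -5
c (P1): max(-19, -5) = -5
M1 (P2): min(-8, 14, -5) = -8
P1 prefers the higher value; M2=-16, M1=-8. M1 is better since -8 > -16.

M1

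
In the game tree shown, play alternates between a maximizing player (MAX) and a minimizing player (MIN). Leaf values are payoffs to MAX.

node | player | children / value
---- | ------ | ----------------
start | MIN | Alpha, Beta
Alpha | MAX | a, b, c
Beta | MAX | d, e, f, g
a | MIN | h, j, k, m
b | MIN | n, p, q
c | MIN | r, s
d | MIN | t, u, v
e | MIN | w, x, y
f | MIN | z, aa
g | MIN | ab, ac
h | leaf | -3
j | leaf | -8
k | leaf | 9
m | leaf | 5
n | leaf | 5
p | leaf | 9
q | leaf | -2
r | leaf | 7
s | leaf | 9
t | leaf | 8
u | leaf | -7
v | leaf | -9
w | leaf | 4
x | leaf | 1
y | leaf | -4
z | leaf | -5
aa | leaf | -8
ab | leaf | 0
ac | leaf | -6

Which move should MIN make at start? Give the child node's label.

Beta

a (MIN): min(-3, -8, 9, 5) = -8
b (MIN): min(5, 9, -2) = -2
c (MIN): min(7, 9) = 7
Alpha (MAX): max(-8, -2, 7) = 7
d (MIN): min(8, -7, -9) = -9
e (MIN): min(4, 1, -4) = -4
f (MIN): min(-5, -8) = -8
g (MIN): min(0, -6) = -6
Beta (MAX): max(-9, -4, -8, -6) = -4
start (MIN): min(7, -4) = -4
MIN at start wants the lowest of {Alpha=7, Beta=-4}, so chooses Beta.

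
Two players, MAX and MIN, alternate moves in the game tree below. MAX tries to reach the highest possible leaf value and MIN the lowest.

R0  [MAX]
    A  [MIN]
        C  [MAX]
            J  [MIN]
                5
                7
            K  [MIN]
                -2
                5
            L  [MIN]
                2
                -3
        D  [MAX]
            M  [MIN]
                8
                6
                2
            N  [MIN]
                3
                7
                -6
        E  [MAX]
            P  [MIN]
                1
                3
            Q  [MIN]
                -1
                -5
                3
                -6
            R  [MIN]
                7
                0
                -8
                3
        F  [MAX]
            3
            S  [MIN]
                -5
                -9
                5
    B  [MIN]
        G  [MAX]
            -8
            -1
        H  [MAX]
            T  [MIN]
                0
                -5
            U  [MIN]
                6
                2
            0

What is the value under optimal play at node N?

-6

N (MIN): min(3, 7, -6) = -6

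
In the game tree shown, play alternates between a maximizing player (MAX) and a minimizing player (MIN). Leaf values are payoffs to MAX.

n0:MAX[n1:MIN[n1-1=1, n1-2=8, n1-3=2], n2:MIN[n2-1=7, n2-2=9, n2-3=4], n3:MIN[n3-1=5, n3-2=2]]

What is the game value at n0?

n1 (MIN): min(1, 8, 2) = 1
n2 (MIN): min(7, 9, 4) = 4
n3 (MIN): min(5, 2) = 2
n0 (MAX): max(1, 4, 2) = 4

4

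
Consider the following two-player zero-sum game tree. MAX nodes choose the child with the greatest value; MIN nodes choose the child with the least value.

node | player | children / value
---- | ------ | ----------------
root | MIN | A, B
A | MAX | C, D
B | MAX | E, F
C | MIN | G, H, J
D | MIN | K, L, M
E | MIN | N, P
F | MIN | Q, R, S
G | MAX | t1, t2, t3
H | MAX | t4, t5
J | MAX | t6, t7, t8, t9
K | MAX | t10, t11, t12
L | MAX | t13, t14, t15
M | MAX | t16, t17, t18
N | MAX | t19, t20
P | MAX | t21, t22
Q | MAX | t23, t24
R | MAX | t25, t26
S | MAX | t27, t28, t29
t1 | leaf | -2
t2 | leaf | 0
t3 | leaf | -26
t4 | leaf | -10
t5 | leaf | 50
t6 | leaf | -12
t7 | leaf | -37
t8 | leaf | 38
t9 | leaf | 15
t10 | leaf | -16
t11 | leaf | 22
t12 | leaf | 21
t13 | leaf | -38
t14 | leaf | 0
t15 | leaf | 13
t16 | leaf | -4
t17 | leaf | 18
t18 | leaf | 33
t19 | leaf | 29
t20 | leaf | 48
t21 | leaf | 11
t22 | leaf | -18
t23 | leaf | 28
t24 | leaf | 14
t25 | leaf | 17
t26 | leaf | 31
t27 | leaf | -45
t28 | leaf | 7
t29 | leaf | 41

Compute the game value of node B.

28

N (MAX): max(29, 48) = 48
P (MAX): max(11, -18) = 11
E (MIN): min(48, 11) = 11
Q (MAX): max(28, 14) = 28
R (MAX): max(17, 31) = 31
S (MAX): max(-45, 7, 41) = 41
F (MIN): min(28, 31, 41) = 28
B (MAX): max(11, 28) = 28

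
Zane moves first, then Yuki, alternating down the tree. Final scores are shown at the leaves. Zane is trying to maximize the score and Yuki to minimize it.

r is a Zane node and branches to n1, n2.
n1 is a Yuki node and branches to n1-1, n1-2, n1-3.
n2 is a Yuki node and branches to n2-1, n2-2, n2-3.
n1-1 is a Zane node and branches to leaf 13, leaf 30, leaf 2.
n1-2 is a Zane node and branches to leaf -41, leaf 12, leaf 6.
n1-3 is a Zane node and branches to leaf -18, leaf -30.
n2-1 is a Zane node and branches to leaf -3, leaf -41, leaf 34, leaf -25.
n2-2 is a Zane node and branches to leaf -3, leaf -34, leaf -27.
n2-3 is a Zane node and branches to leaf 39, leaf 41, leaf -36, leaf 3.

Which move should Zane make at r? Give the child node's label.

n2

n1-1 (Zane): max(13, 30, 2) = 30
n1-2 (Zane): max(-41, 12, 6) = 12
n1-3 (Zane): max(-18, -30) = -18
n1 (Yuki): min(30, 12, -18) = -18
n2-1 (Zane): max(-3, -41, 34, -25) = 34
n2-2 (Zane): max(-3, -34, -27) = -3
n2-3 (Zane): max(39, 41, -36, 3) = 41
n2 (Yuki): min(34, -3, 41) = -3
r (Zane): max(-18, -3) = -3
Zane at r wants the highest of {n1=-18, n2=-3}, so chooses n2.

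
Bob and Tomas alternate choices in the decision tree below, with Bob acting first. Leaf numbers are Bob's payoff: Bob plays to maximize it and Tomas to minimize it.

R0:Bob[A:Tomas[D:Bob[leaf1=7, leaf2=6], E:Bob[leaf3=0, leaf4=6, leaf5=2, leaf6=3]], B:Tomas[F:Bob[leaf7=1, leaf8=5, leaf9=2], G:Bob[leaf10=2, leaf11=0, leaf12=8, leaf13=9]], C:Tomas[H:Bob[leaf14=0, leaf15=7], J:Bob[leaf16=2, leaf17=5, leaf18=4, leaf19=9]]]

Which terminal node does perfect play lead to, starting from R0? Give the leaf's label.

leaf15

D (Bob): max(7, 6) = 7
E (Bob): max(0, 6, 2, 3) = 6
A (Tomas): min(7, 6) = 6
F (Bob): max(1, 5, 2) = 5
G (Bob): max(2, 0, 8, 9) = 9
B (Tomas): min(5, 9) = 5
H (Bob): max(0, 7) = 7
J (Bob): max(2, 5, 4, 9) = 9
C (Tomas): min(7, 9) = 7
R0 (Bob): max(6, 5, 7) = 7
At R0, Bob picks C (highest: 7).
At C, Tomas picks H (lowest: 7).
At H, Bob picks leaf15 (highest: 7).
Terminal value 7.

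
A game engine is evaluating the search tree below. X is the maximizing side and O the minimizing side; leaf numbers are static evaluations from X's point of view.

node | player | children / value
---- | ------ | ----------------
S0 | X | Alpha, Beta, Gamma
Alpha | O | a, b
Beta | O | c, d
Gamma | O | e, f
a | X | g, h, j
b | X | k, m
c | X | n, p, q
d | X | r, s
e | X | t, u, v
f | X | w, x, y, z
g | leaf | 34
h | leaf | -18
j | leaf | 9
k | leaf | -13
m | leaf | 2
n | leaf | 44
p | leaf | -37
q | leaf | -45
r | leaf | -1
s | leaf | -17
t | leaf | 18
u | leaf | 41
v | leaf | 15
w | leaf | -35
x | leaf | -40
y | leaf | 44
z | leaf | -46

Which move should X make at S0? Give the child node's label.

Gamma

a (X): max(34, -18, 9) = 34
b (X): max(-13, 2) = 2
Alpha (O): min(34, 2) = 2
c (X): max(44, -37, -45) = 44
d (X): max(-1, -17) = -1
Beta (O): min(44, -1) = -1
e (X): max(18, 41, 15) = 41
f (X): max(-35, -40, 44, -46) = 44
Gamma (O): min(41, 44) = 41
S0 (X): max(2, -1, 41) = 41
X at S0 wants the highest of {Alpha=2, Beta=-1, Gamma=41}, so chooses Gamma.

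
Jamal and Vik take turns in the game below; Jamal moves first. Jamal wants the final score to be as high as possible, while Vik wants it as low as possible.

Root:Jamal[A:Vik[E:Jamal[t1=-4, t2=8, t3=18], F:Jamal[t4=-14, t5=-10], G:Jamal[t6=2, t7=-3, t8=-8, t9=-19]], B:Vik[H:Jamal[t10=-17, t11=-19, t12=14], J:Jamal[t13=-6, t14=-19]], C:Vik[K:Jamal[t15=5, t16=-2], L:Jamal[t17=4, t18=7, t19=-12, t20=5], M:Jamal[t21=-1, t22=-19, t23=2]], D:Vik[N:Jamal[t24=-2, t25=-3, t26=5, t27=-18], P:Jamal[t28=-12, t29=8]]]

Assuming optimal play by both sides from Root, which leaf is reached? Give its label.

t26

E (Jamal): max(-4, 8, 18) = 18
F (Jamal): max(-14, -10) = -10
G (Jamal): max(2, -3, -8, -19) = 2
A (Vik): min(18, -10, 2) = -10
H (Jamal): max(-17, -19, 14) = 14
J (Jamal): max(-6, -19) = -6
B (Vik): min(14, -6) = -6
K (Jamal): max(5, -2) = 5
L (Jamal): max(4, 7, -12, 5) = 7
M (Jamal): max(-1, -19, 2) = 2
C (Vik): min(5, 7, 2) = 2
N (Jamal): max(-2, -3, 5, -18) = 5
P (Jamal): max(-12, 8) = 8
D (Vik): min(5, 8) = 5
Root (Jamal): max(-10, -6, 2, 5) = 5
At Root, Jamal picks D (highest: 5).
At D, Vik picks N (lowest: 5).
At N, Jamal picks t26 (highest: 5).
Terminal value 5.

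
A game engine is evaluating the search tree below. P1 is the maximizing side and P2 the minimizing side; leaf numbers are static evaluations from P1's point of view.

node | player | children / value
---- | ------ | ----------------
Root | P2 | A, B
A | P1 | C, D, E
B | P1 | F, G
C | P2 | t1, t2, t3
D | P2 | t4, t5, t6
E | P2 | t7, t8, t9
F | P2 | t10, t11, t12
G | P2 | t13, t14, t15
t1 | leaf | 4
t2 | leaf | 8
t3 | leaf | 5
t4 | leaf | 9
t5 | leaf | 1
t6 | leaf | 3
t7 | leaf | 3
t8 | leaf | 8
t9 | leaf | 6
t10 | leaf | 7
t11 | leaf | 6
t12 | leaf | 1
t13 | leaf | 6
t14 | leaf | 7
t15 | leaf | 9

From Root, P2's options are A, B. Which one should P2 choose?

C (P2): min(4, 8, 5) = 4
D (P2): min(9, 1, 3) = 1
E (P2): min(3, 8, 6) = 3
A (P1): max(4, 1, 3) = 4
F (P2): min(7, 6, 1) = 1
G (P2): min(6, 7, 9) = 6
B (P1): max(1, 6) = 6
Root (P2): min(4, 6) = 4
P2 at Root wants the lowest of {A=4, B=6}, so chooses A.

A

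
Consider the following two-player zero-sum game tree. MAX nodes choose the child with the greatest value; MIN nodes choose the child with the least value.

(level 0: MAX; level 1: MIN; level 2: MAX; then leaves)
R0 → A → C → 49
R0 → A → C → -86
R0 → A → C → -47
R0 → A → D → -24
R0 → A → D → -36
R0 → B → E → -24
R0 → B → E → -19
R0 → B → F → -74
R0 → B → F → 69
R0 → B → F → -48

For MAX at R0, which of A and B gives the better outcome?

C (MAX): max(49, -86, -47) = 49
D (MAX): max(-24, -36) = -24
A (MIN): min(49, -24) = -24
E (MAX): max(-24, -19) = -19
F (MAX): max(-74, 69, -48) = 69
B (MIN): min(-19, 69) = -19
MAX prefers the higher value; A=-24, B=-19. B is better since -19 > -24.

B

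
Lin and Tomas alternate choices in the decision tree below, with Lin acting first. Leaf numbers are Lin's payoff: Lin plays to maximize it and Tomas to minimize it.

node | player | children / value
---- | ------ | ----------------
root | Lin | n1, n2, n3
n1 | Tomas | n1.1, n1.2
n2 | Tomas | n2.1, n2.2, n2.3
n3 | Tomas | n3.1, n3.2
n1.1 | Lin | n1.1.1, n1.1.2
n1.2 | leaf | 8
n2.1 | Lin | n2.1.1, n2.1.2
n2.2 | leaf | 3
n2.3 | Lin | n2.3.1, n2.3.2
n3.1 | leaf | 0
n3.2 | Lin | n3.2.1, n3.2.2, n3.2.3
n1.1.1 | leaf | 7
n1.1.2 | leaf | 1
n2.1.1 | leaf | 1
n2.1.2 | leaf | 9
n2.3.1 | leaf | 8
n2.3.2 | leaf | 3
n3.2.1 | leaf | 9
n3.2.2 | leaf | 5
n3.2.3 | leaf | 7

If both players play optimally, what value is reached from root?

7

n1.1 (Lin): max(7, 1) = 7
n1 (Tomas): min(7, 8) = 7
n2.1 (Lin): max(1, 9) = 9
n2.3 (Lin): max(8, 3) = 8
n2 (Tomas): min(9, 3, 8) = 3
n3.2 (Lin): max(9, 5, 7) = 9
n3 (Tomas): min(0, 9) = 0
root (Lin): max(7, 3, 0) = 7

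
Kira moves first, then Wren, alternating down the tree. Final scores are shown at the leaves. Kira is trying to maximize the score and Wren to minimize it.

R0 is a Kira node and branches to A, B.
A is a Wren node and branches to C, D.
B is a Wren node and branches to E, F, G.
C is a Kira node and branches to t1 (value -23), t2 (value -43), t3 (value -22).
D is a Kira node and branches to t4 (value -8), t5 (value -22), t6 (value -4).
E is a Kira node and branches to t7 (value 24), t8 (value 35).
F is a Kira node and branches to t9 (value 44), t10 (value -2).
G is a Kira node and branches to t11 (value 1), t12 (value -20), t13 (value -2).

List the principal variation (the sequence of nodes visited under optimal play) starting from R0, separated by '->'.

R0 -> B -> G -> t11

C (Kira): max(-23, -43, -22) = -22
D (Kira): max(-8, -22, -4) = -4
A (Wren): min(-22, -4) = -22
E (Kira): max(24, 35) = 35
F (Kira): max(44, -2) = 44
G (Kira): max(1, -20, -2) = 1
B (Wren): min(35, 44, 1) = 1
R0 (Kira): max(-22, 1) = 1
At R0, Kira picks B (highest: 1).
At B, Wren picks G (lowest: 1).
At G, Kira picks t11 (highest: 1).
Terminal value 1.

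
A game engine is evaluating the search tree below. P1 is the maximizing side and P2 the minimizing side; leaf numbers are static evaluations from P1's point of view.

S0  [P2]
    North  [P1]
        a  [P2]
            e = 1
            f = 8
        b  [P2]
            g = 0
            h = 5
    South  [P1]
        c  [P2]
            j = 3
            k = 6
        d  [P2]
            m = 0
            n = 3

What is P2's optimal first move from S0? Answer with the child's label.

a (P2): min(1, 8) = 1
b (P2): min(0, 5) = 0
North (P1): max(1, 0) = 1
c (P2): min(3, 6) = 3
d (P2): min(0, 3) = 0
South (P1): max(3, 0) = 3
S0 (P2): min(1, 3) = 1
P2 at S0 wants the lowest of {North=1, South=3}, so chooses North.

North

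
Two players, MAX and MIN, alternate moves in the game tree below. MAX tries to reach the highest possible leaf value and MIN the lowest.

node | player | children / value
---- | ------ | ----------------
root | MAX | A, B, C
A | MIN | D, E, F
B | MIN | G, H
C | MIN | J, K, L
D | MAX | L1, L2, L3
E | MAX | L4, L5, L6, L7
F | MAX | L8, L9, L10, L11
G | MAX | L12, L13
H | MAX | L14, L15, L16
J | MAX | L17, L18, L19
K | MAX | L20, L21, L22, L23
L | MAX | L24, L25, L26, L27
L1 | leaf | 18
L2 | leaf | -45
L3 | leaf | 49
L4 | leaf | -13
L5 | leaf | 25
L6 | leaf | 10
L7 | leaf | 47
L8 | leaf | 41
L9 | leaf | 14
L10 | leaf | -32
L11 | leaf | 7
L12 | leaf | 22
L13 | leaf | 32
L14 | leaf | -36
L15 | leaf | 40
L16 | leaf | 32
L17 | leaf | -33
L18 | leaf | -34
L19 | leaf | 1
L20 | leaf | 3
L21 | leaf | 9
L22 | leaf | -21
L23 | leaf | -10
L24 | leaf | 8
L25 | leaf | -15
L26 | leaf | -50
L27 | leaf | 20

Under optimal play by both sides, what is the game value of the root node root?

41

D (MAX): max(18, -45, 49) = 49
E (MAX): max(-13, 25, 10, 47) = 47
F (MAX): max(41, 14, -32, 7) = 41
A (MIN): min(49, 47, 41) = 41
G (MAX): max(22, 32) = 32
H (MAX): max(-36, 40, 32) = 40
B (MIN): min(32, 40) = 32
J (MAX): max(-33, -34, 1) = 1
K (MAX): max(3, 9, -21, -10) = 9
L (MAX): max(8, -15, -50, 20) = 20
C (MIN): min(1, 9, 20) = 1
root (MAX): max(41, 32, 1) = 41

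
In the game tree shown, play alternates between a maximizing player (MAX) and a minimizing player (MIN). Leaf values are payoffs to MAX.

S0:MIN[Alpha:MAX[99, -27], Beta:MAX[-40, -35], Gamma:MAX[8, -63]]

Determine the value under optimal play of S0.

Alpha (MAX): max(99, -27) = 99
Beta (MAX): max(-40, -35) = -35
Gamma (MAX): max(8, -63) = 8
S0 (MIN): min(99, -35, 8) = -35

-35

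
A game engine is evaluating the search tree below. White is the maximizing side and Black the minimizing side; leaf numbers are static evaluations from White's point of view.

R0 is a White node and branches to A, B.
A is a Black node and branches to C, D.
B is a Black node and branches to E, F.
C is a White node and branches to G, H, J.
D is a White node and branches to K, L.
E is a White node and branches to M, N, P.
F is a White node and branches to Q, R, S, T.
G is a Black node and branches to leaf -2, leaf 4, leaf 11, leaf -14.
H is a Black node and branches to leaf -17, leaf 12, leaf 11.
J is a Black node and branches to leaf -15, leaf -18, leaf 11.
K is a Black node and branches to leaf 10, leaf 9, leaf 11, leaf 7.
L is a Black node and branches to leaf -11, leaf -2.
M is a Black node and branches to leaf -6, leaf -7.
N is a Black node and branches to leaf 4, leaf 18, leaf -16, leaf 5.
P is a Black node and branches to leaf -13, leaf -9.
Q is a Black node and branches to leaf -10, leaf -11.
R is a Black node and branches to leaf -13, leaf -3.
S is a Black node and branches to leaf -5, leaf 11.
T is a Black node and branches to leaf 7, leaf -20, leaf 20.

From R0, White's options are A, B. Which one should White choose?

G (Black): min(-2, 4, 11, -14) = -14
H (Black): min(-17, 12, 11) = -17
J (Black): min(-15, -18, 11) = -18
C (White): max(-14, -17, -18) = -14
K (Black): min(10, 9, 11, 7) = 7
L (Black): min(-11, -2) = -11
D (White): max(7, -11) = 7
A (Black): min(-14, 7) = -14
M (Black): min(-6, -7) = -7
N (Black): min(4, 18, -16, 5) = -16
P (Black): min(-13, -9) = -13
E (White): max(-7, -16, -13) = -7
Q (Black): min(-10, -11) = -11
R (Black): min(-13, -3) = -13
S (Black): min(-5, 11) = -5
T (Black): min(7, -20, 20) = -20
F (White): max(-11, -13, -5, -20) = -5
B (Black): min(-7, -5) = -7
R0 (White): max(-14, -7) = -7
White at R0 wants the highest of {A=-14, B=-7}, so chooses B.

B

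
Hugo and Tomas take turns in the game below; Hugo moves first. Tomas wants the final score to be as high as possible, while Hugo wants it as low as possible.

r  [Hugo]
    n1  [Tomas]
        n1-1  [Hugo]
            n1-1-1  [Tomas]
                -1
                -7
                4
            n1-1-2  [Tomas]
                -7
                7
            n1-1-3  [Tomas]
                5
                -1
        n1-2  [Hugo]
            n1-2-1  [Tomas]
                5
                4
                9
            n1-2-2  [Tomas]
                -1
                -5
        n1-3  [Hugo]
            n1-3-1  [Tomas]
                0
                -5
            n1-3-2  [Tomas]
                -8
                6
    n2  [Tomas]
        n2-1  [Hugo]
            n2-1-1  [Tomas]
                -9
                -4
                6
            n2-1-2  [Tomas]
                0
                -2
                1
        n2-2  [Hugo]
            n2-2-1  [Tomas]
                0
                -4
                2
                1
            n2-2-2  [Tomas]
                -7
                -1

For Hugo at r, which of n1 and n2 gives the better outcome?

n1-1-1 (Tomas): max(-1, -7, 4) = 4
n1-1-2 (Tomas): max(-7, 7) = 7
n1-1-3 (Tomas): max(5, -1) = 5
n1-1 (Hugo): min(4, 7, 5) = 4
n1-2-1 (Tomas): max(5, 4, 9) = 9
n1-2-2 (Tomas): max(-1, -5) = -1
n1-2 (Hugo): min(9, -1) = -1
n1-3-1 (Tomas): max(0, -5) = 0
n1-3-2 (Tomas): max(-8, 6) = 6
n1-3 (Hugo): min(0, 6) = 0
n1 (Tomas): max(4, -1, 0) = 4
n2-1-1 (Tomas): max(-9, -4, 6) = 6
n2-1-2 (Tomas): max(0, -2, 1) = 1
n2-1 (Hugo): min(6, 1) = 1
n2-2-1 (Tomas): max(0, -4, 2, 1) = 2
n2-2-2 (Tomas): max(-7, -1) = -1
n2-2 (Hugo): min(2, -1) = -1
n2 (Tomas): max(1, -1) = 1
Hugo prefers the lower value; n1=4, n2=1. n2 is better since 1 < 4.

n2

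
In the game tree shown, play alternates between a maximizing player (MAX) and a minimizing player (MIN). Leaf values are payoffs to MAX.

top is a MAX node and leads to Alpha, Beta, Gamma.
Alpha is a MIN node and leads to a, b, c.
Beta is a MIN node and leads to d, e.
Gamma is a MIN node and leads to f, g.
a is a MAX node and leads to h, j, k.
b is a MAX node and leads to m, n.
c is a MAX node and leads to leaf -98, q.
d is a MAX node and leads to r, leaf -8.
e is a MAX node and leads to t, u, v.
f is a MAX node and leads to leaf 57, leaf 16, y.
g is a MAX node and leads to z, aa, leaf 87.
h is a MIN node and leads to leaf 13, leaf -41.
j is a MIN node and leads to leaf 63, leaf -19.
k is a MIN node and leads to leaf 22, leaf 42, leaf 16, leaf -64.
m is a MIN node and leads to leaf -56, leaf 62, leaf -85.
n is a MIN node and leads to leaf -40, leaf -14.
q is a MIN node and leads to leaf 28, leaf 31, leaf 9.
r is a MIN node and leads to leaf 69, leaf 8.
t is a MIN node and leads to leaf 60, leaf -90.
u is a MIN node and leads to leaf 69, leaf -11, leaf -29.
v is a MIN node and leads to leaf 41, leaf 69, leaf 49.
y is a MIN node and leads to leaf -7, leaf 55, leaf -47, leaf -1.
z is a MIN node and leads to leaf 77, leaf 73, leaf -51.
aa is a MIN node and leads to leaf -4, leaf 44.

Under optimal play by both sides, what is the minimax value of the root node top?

57

h (MIN): min(13, -41) = -41
j (MIN): min(63, -19) = -19
k (MIN): min(22, 42, 16, -64) = -64
a (MAX): max(-41, -19, -64) = -19
m (MIN): min(-56, 62, -85) = -85
n (MIN): min(-40, -14) = -40
b (MAX): max(-85, -40) = -40
q (MIN): min(28, 31, 9) = 9
c (MAX): max(-98, 9) = 9
Alpha (MIN): min(-19, -40, 9) = -40
r (MIN): min(69, 8) = 8
d (MAX): max(8, -8) = 8
t (MIN): min(60, -90) = -90
u (MIN): min(69, -11, -29) = -29
v (MIN): min(41, 69, 49) = 41
e (MAX): max(-90, -29, 41) = 41
Beta (MIN): min(8, 41) = 8
y (MIN): min(-7, 55, -47, -1) = -47
f (MAX): max(57, 16, -47) = 57
z (MIN): min(77, 73, -51) = -51
aa (MIN): min(-4, 44) = -4
g (MAX): max(-51, -4, 87) = 87
Gamma (MIN): min(57, 87) = 57
top (MAX): max(-40, 8, 57) = 57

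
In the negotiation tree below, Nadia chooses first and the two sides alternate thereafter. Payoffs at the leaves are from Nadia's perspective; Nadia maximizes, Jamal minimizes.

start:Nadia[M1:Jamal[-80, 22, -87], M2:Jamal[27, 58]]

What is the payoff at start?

27

M1 (Jamal): min(-80, 22, -87) = -87
M2 (Jamal): min(27, 58) = 27
start (Nadia): max(-87, 27) = 27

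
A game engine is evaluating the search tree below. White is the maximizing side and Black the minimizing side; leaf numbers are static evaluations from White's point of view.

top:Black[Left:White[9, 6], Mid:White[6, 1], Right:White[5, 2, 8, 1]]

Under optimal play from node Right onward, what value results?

8

Right (White): max(5, 2, 8, 1) = 8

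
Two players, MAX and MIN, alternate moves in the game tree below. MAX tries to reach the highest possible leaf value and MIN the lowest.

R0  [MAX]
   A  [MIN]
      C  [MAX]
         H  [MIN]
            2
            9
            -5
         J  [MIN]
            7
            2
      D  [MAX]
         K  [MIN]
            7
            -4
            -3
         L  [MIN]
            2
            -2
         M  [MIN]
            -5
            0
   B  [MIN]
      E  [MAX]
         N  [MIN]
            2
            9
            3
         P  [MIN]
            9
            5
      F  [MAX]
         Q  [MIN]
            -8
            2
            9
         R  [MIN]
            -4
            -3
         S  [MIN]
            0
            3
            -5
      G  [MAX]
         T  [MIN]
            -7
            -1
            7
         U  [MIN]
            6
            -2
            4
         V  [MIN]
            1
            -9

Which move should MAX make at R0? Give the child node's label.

A

H (MIN): min(2, 9, -5) = -5
J (MIN): min(7, 2) = 2
C (MAX): max(-5, 2) = 2
K (MIN): min(7, -4, -3) = -4
L (MIN): min(2, -2) = -2
M (MIN): min(-5, 0) = -5
D (MAX): max(-4, -2, -5) = -2
A (MIN): min(2, -2) = -2
N (MIN): min(2, 9, 3) = 2
P (MIN): min(9, 5) = 5
E (MAX): max(2, 5) = 5
Q (MIN): min(-8, 2, 9) = -8
R (MIN): min(-4, -3) = -4
S (MIN): min(0, 3, -5) = -5
F (MAX): max(-8, -4, -5) = -4
T (MIN): min(-7, -1, 7) = -7
U (MIN): min(6, -2, 4) = -2
V (MIN): min(1, -9) = -9
G (MAX): max(-7, -2, -9) = -2
B (MIN): min(5, -4, -2) = -4
R0 (MAX): max(-2, -4) = -2
MAX at R0 wants the highest of {A=-2, B=-4}, so chooses A.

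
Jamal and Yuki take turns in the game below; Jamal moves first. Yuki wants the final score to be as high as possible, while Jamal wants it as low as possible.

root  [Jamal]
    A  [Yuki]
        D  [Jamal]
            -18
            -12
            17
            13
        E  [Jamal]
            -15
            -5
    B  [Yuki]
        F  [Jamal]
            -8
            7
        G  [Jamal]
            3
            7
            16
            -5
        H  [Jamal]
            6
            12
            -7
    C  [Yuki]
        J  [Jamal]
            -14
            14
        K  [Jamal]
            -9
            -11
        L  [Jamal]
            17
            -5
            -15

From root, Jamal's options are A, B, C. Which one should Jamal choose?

A

D (Jamal): min(-18, -12, 17, 13) = -18
E (Jamal): min(-15, -5) = -15
A (Yuki): max(-18, -15) = -15
F (Jamal): min(-8, 7) = -8
G (Jamal): min(3, 7, 16, -5) = -5
H (Jamal): min(6, 12, -7) = -7
B (Yuki): max(-8, -5, -7) = -5
J (Jamal): min(-14, 14) = -14
K (Jamal): min(-9, -11) = -11
L (Jamal): min(17, -5, -15) = -15
C (Yuki): max(-14, -11, -15) = -11
root (Jamal): min(-15, -5, -11) = -15
Jamal at root wants the lowest of {A=-15, B=-5, C=-11}, so chooses A.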